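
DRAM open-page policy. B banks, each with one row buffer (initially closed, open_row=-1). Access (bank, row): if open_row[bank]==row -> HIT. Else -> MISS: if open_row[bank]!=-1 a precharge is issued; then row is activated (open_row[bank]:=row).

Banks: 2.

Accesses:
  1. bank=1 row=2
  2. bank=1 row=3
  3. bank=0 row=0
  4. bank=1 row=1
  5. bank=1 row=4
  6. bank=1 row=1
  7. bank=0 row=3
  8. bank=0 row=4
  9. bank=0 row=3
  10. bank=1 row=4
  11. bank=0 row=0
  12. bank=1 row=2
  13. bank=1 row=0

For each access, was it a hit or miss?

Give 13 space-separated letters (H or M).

Acc 1: bank1 row2 -> MISS (open row2); precharges=0
Acc 2: bank1 row3 -> MISS (open row3); precharges=1
Acc 3: bank0 row0 -> MISS (open row0); precharges=1
Acc 4: bank1 row1 -> MISS (open row1); precharges=2
Acc 5: bank1 row4 -> MISS (open row4); precharges=3
Acc 6: bank1 row1 -> MISS (open row1); precharges=4
Acc 7: bank0 row3 -> MISS (open row3); precharges=5
Acc 8: bank0 row4 -> MISS (open row4); precharges=6
Acc 9: bank0 row3 -> MISS (open row3); precharges=7
Acc 10: bank1 row4 -> MISS (open row4); precharges=8
Acc 11: bank0 row0 -> MISS (open row0); precharges=9
Acc 12: bank1 row2 -> MISS (open row2); precharges=10
Acc 13: bank1 row0 -> MISS (open row0); precharges=11

Answer: M M M M M M M M M M M M M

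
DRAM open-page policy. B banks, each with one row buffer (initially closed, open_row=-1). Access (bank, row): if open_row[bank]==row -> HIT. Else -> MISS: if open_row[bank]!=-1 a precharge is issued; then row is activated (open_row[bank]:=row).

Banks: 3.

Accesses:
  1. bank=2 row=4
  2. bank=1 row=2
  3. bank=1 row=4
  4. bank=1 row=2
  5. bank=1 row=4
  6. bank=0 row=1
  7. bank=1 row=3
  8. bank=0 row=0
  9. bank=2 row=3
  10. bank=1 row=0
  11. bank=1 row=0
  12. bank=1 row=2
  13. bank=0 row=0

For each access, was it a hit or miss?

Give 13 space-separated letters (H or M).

Answer: M M M M M M M M M M H M H

Derivation:
Acc 1: bank2 row4 -> MISS (open row4); precharges=0
Acc 2: bank1 row2 -> MISS (open row2); precharges=0
Acc 3: bank1 row4 -> MISS (open row4); precharges=1
Acc 4: bank1 row2 -> MISS (open row2); precharges=2
Acc 5: bank1 row4 -> MISS (open row4); precharges=3
Acc 6: bank0 row1 -> MISS (open row1); precharges=3
Acc 7: bank1 row3 -> MISS (open row3); precharges=4
Acc 8: bank0 row0 -> MISS (open row0); precharges=5
Acc 9: bank2 row3 -> MISS (open row3); precharges=6
Acc 10: bank1 row0 -> MISS (open row0); precharges=7
Acc 11: bank1 row0 -> HIT
Acc 12: bank1 row2 -> MISS (open row2); precharges=8
Acc 13: bank0 row0 -> HIT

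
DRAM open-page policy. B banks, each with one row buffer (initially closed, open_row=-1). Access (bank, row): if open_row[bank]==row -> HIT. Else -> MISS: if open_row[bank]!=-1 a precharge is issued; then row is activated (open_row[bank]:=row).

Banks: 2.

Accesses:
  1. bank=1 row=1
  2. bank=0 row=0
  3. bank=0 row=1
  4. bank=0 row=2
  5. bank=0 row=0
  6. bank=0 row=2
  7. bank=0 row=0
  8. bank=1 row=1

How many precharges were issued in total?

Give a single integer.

Acc 1: bank1 row1 -> MISS (open row1); precharges=0
Acc 2: bank0 row0 -> MISS (open row0); precharges=0
Acc 3: bank0 row1 -> MISS (open row1); precharges=1
Acc 4: bank0 row2 -> MISS (open row2); precharges=2
Acc 5: bank0 row0 -> MISS (open row0); precharges=3
Acc 6: bank0 row2 -> MISS (open row2); precharges=4
Acc 7: bank0 row0 -> MISS (open row0); precharges=5
Acc 8: bank1 row1 -> HIT

Answer: 5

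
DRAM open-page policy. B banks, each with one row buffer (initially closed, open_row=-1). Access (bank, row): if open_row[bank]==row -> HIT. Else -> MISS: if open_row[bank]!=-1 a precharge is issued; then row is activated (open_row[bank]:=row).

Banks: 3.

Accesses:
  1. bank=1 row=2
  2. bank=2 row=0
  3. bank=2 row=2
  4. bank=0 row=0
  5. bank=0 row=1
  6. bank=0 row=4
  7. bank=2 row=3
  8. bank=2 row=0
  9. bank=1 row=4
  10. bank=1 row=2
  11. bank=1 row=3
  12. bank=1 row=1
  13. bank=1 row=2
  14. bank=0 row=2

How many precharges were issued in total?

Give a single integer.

Answer: 11

Derivation:
Acc 1: bank1 row2 -> MISS (open row2); precharges=0
Acc 2: bank2 row0 -> MISS (open row0); precharges=0
Acc 3: bank2 row2 -> MISS (open row2); precharges=1
Acc 4: bank0 row0 -> MISS (open row0); precharges=1
Acc 5: bank0 row1 -> MISS (open row1); precharges=2
Acc 6: bank0 row4 -> MISS (open row4); precharges=3
Acc 7: bank2 row3 -> MISS (open row3); precharges=4
Acc 8: bank2 row0 -> MISS (open row0); precharges=5
Acc 9: bank1 row4 -> MISS (open row4); precharges=6
Acc 10: bank1 row2 -> MISS (open row2); precharges=7
Acc 11: bank1 row3 -> MISS (open row3); precharges=8
Acc 12: bank1 row1 -> MISS (open row1); precharges=9
Acc 13: bank1 row2 -> MISS (open row2); precharges=10
Acc 14: bank0 row2 -> MISS (open row2); precharges=11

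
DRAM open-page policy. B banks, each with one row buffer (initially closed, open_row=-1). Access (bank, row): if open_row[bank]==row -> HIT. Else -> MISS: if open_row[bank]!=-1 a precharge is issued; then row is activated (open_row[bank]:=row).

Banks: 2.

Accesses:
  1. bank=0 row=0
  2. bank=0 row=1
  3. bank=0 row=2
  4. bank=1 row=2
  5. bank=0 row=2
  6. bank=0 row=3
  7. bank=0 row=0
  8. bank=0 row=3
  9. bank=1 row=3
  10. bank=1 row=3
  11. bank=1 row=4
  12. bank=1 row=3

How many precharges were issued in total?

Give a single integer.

Acc 1: bank0 row0 -> MISS (open row0); precharges=0
Acc 2: bank0 row1 -> MISS (open row1); precharges=1
Acc 3: bank0 row2 -> MISS (open row2); precharges=2
Acc 4: bank1 row2 -> MISS (open row2); precharges=2
Acc 5: bank0 row2 -> HIT
Acc 6: bank0 row3 -> MISS (open row3); precharges=3
Acc 7: bank0 row0 -> MISS (open row0); precharges=4
Acc 8: bank0 row3 -> MISS (open row3); precharges=5
Acc 9: bank1 row3 -> MISS (open row3); precharges=6
Acc 10: bank1 row3 -> HIT
Acc 11: bank1 row4 -> MISS (open row4); precharges=7
Acc 12: bank1 row3 -> MISS (open row3); precharges=8

Answer: 8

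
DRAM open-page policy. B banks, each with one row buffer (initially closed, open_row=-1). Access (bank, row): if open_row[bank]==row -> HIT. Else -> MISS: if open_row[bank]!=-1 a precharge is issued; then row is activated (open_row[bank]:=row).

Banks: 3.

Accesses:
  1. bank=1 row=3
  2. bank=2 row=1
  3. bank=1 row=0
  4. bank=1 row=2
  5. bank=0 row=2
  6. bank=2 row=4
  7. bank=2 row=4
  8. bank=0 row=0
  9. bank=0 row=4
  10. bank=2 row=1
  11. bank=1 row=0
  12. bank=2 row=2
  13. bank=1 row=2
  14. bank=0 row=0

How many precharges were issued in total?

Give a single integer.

Acc 1: bank1 row3 -> MISS (open row3); precharges=0
Acc 2: bank2 row1 -> MISS (open row1); precharges=0
Acc 3: bank1 row0 -> MISS (open row0); precharges=1
Acc 4: bank1 row2 -> MISS (open row2); precharges=2
Acc 5: bank0 row2 -> MISS (open row2); precharges=2
Acc 6: bank2 row4 -> MISS (open row4); precharges=3
Acc 7: bank2 row4 -> HIT
Acc 8: bank0 row0 -> MISS (open row0); precharges=4
Acc 9: bank0 row4 -> MISS (open row4); precharges=5
Acc 10: bank2 row1 -> MISS (open row1); precharges=6
Acc 11: bank1 row0 -> MISS (open row0); precharges=7
Acc 12: bank2 row2 -> MISS (open row2); precharges=8
Acc 13: bank1 row2 -> MISS (open row2); precharges=9
Acc 14: bank0 row0 -> MISS (open row0); precharges=10

Answer: 10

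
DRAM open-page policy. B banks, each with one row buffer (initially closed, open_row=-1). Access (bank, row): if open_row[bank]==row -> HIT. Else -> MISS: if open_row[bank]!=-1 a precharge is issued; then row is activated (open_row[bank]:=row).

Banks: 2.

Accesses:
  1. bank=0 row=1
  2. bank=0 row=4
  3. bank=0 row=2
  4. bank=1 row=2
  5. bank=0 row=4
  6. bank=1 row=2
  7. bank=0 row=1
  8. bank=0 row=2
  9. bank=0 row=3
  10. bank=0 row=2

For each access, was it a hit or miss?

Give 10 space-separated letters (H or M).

Acc 1: bank0 row1 -> MISS (open row1); precharges=0
Acc 2: bank0 row4 -> MISS (open row4); precharges=1
Acc 3: bank0 row2 -> MISS (open row2); precharges=2
Acc 4: bank1 row2 -> MISS (open row2); precharges=2
Acc 5: bank0 row4 -> MISS (open row4); precharges=3
Acc 6: bank1 row2 -> HIT
Acc 7: bank0 row1 -> MISS (open row1); precharges=4
Acc 8: bank0 row2 -> MISS (open row2); precharges=5
Acc 9: bank0 row3 -> MISS (open row3); precharges=6
Acc 10: bank0 row2 -> MISS (open row2); precharges=7

Answer: M M M M M H M M M M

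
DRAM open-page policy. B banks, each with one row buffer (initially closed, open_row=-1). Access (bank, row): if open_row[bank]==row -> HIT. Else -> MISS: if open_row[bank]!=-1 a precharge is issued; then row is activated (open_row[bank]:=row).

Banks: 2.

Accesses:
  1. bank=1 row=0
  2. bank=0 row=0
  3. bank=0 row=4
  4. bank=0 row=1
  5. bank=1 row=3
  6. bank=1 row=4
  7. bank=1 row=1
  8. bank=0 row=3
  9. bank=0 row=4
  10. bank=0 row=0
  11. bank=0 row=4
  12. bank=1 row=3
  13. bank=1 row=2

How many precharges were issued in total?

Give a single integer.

Acc 1: bank1 row0 -> MISS (open row0); precharges=0
Acc 2: bank0 row0 -> MISS (open row0); precharges=0
Acc 3: bank0 row4 -> MISS (open row4); precharges=1
Acc 4: bank0 row1 -> MISS (open row1); precharges=2
Acc 5: bank1 row3 -> MISS (open row3); precharges=3
Acc 6: bank1 row4 -> MISS (open row4); precharges=4
Acc 7: bank1 row1 -> MISS (open row1); precharges=5
Acc 8: bank0 row3 -> MISS (open row3); precharges=6
Acc 9: bank0 row4 -> MISS (open row4); precharges=7
Acc 10: bank0 row0 -> MISS (open row0); precharges=8
Acc 11: bank0 row4 -> MISS (open row4); precharges=9
Acc 12: bank1 row3 -> MISS (open row3); precharges=10
Acc 13: bank1 row2 -> MISS (open row2); precharges=11

Answer: 11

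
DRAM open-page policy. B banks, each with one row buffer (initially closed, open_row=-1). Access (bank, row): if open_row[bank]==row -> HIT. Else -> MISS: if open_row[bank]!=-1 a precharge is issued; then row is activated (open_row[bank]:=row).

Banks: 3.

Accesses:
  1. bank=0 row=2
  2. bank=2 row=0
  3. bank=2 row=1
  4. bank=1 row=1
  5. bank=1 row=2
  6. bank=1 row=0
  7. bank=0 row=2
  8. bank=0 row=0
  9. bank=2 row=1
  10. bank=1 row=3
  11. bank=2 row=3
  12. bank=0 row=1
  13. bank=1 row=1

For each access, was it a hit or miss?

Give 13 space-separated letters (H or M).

Acc 1: bank0 row2 -> MISS (open row2); precharges=0
Acc 2: bank2 row0 -> MISS (open row0); precharges=0
Acc 3: bank2 row1 -> MISS (open row1); precharges=1
Acc 4: bank1 row1 -> MISS (open row1); precharges=1
Acc 5: bank1 row2 -> MISS (open row2); precharges=2
Acc 6: bank1 row0 -> MISS (open row0); precharges=3
Acc 7: bank0 row2 -> HIT
Acc 8: bank0 row0 -> MISS (open row0); precharges=4
Acc 9: bank2 row1 -> HIT
Acc 10: bank1 row3 -> MISS (open row3); precharges=5
Acc 11: bank2 row3 -> MISS (open row3); precharges=6
Acc 12: bank0 row1 -> MISS (open row1); precharges=7
Acc 13: bank1 row1 -> MISS (open row1); precharges=8

Answer: M M M M M M H M H M M M M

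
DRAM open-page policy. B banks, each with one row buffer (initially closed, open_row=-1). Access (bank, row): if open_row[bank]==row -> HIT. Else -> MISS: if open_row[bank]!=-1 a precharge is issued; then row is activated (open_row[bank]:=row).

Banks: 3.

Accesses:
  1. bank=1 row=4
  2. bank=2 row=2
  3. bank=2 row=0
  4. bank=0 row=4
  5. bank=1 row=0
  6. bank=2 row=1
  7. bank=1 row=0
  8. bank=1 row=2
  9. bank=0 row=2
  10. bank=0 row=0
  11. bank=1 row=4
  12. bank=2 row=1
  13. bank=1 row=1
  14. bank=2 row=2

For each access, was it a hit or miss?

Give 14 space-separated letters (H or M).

Acc 1: bank1 row4 -> MISS (open row4); precharges=0
Acc 2: bank2 row2 -> MISS (open row2); precharges=0
Acc 3: bank2 row0 -> MISS (open row0); precharges=1
Acc 4: bank0 row4 -> MISS (open row4); precharges=1
Acc 5: bank1 row0 -> MISS (open row0); precharges=2
Acc 6: bank2 row1 -> MISS (open row1); precharges=3
Acc 7: bank1 row0 -> HIT
Acc 8: bank1 row2 -> MISS (open row2); precharges=4
Acc 9: bank0 row2 -> MISS (open row2); precharges=5
Acc 10: bank0 row0 -> MISS (open row0); precharges=6
Acc 11: bank1 row4 -> MISS (open row4); precharges=7
Acc 12: bank2 row1 -> HIT
Acc 13: bank1 row1 -> MISS (open row1); precharges=8
Acc 14: bank2 row2 -> MISS (open row2); precharges=9

Answer: M M M M M M H M M M M H M M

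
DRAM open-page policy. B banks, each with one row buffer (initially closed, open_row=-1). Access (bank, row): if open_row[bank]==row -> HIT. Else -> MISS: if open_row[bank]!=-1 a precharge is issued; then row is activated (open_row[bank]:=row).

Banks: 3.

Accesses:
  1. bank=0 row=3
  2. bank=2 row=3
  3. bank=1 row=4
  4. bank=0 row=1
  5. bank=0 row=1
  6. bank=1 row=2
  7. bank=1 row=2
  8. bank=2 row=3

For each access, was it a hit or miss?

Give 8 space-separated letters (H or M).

Acc 1: bank0 row3 -> MISS (open row3); precharges=0
Acc 2: bank2 row3 -> MISS (open row3); precharges=0
Acc 3: bank1 row4 -> MISS (open row4); precharges=0
Acc 4: bank0 row1 -> MISS (open row1); precharges=1
Acc 5: bank0 row1 -> HIT
Acc 6: bank1 row2 -> MISS (open row2); precharges=2
Acc 7: bank1 row2 -> HIT
Acc 8: bank2 row3 -> HIT

Answer: M M M M H M H H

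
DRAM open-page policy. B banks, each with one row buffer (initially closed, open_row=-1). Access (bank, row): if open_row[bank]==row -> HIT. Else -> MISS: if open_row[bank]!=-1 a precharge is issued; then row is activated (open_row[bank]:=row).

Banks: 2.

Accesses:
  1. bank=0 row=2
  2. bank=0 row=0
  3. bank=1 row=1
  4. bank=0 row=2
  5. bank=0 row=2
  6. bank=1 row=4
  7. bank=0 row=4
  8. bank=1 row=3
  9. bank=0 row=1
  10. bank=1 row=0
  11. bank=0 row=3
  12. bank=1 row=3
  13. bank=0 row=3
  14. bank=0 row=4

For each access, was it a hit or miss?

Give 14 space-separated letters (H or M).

Answer: M M M M H M M M M M M M H M

Derivation:
Acc 1: bank0 row2 -> MISS (open row2); precharges=0
Acc 2: bank0 row0 -> MISS (open row0); precharges=1
Acc 3: bank1 row1 -> MISS (open row1); precharges=1
Acc 4: bank0 row2 -> MISS (open row2); precharges=2
Acc 5: bank0 row2 -> HIT
Acc 6: bank1 row4 -> MISS (open row4); precharges=3
Acc 7: bank0 row4 -> MISS (open row4); precharges=4
Acc 8: bank1 row3 -> MISS (open row3); precharges=5
Acc 9: bank0 row1 -> MISS (open row1); precharges=6
Acc 10: bank1 row0 -> MISS (open row0); precharges=7
Acc 11: bank0 row3 -> MISS (open row3); precharges=8
Acc 12: bank1 row3 -> MISS (open row3); precharges=9
Acc 13: bank0 row3 -> HIT
Acc 14: bank0 row4 -> MISS (open row4); precharges=10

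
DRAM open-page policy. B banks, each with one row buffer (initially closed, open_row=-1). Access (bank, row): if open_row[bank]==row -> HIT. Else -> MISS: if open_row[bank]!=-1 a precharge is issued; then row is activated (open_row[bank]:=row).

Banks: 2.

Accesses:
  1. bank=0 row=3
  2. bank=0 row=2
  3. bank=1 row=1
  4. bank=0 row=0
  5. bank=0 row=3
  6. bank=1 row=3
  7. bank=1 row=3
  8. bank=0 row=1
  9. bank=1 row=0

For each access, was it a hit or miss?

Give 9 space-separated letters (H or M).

Answer: M M M M M M H M M

Derivation:
Acc 1: bank0 row3 -> MISS (open row3); precharges=0
Acc 2: bank0 row2 -> MISS (open row2); precharges=1
Acc 3: bank1 row1 -> MISS (open row1); precharges=1
Acc 4: bank0 row0 -> MISS (open row0); precharges=2
Acc 5: bank0 row3 -> MISS (open row3); precharges=3
Acc 6: bank1 row3 -> MISS (open row3); precharges=4
Acc 7: bank1 row3 -> HIT
Acc 8: bank0 row1 -> MISS (open row1); precharges=5
Acc 9: bank1 row0 -> MISS (open row0); precharges=6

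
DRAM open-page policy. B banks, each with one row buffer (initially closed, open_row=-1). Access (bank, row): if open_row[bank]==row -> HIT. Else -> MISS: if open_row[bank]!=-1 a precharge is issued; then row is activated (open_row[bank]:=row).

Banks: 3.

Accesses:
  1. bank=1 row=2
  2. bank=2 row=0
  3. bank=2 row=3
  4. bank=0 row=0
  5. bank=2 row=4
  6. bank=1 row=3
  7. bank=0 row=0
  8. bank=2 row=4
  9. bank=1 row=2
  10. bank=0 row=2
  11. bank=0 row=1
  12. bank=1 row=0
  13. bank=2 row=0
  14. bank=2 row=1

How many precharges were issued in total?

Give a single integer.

Acc 1: bank1 row2 -> MISS (open row2); precharges=0
Acc 2: bank2 row0 -> MISS (open row0); precharges=0
Acc 3: bank2 row3 -> MISS (open row3); precharges=1
Acc 4: bank0 row0 -> MISS (open row0); precharges=1
Acc 5: bank2 row4 -> MISS (open row4); precharges=2
Acc 6: bank1 row3 -> MISS (open row3); precharges=3
Acc 7: bank0 row0 -> HIT
Acc 8: bank2 row4 -> HIT
Acc 9: bank1 row2 -> MISS (open row2); precharges=4
Acc 10: bank0 row2 -> MISS (open row2); precharges=5
Acc 11: bank0 row1 -> MISS (open row1); precharges=6
Acc 12: bank1 row0 -> MISS (open row0); precharges=7
Acc 13: bank2 row0 -> MISS (open row0); precharges=8
Acc 14: bank2 row1 -> MISS (open row1); precharges=9

Answer: 9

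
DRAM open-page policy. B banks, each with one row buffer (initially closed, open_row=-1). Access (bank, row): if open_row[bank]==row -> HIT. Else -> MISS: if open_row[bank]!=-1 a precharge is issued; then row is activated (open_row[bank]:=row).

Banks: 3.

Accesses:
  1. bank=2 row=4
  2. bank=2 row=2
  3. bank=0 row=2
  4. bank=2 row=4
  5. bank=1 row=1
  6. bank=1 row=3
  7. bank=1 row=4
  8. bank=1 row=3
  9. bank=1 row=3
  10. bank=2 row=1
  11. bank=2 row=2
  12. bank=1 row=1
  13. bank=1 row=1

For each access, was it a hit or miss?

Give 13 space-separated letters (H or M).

Answer: M M M M M M M M H M M M H

Derivation:
Acc 1: bank2 row4 -> MISS (open row4); precharges=0
Acc 2: bank2 row2 -> MISS (open row2); precharges=1
Acc 3: bank0 row2 -> MISS (open row2); precharges=1
Acc 4: bank2 row4 -> MISS (open row4); precharges=2
Acc 5: bank1 row1 -> MISS (open row1); precharges=2
Acc 6: bank1 row3 -> MISS (open row3); precharges=3
Acc 7: bank1 row4 -> MISS (open row4); precharges=4
Acc 8: bank1 row3 -> MISS (open row3); precharges=5
Acc 9: bank1 row3 -> HIT
Acc 10: bank2 row1 -> MISS (open row1); precharges=6
Acc 11: bank2 row2 -> MISS (open row2); precharges=7
Acc 12: bank1 row1 -> MISS (open row1); precharges=8
Acc 13: bank1 row1 -> HIT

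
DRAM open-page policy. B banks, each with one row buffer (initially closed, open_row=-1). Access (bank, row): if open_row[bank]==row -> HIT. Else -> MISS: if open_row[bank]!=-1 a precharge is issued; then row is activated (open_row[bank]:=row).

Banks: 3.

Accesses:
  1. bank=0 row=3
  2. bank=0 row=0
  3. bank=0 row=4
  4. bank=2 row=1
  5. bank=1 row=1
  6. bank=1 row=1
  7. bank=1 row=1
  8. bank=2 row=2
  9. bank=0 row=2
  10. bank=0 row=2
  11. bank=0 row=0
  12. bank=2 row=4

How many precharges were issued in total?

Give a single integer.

Answer: 6

Derivation:
Acc 1: bank0 row3 -> MISS (open row3); precharges=0
Acc 2: bank0 row0 -> MISS (open row0); precharges=1
Acc 3: bank0 row4 -> MISS (open row4); precharges=2
Acc 4: bank2 row1 -> MISS (open row1); precharges=2
Acc 5: bank1 row1 -> MISS (open row1); precharges=2
Acc 6: bank1 row1 -> HIT
Acc 7: bank1 row1 -> HIT
Acc 8: bank2 row2 -> MISS (open row2); precharges=3
Acc 9: bank0 row2 -> MISS (open row2); precharges=4
Acc 10: bank0 row2 -> HIT
Acc 11: bank0 row0 -> MISS (open row0); precharges=5
Acc 12: bank2 row4 -> MISS (open row4); precharges=6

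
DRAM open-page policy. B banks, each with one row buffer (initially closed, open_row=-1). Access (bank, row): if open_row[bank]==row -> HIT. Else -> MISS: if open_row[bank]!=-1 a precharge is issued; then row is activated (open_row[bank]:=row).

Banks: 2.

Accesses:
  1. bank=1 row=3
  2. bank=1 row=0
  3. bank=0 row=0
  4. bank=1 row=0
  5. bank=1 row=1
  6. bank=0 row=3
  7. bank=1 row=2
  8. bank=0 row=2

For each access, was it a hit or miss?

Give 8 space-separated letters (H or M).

Answer: M M M H M M M M

Derivation:
Acc 1: bank1 row3 -> MISS (open row3); precharges=0
Acc 2: bank1 row0 -> MISS (open row0); precharges=1
Acc 3: bank0 row0 -> MISS (open row0); precharges=1
Acc 4: bank1 row0 -> HIT
Acc 5: bank1 row1 -> MISS (open row1); precharges=2
Acc 6: bank0 row3 -> MISS (open row3); precharges=3
Acc 7: bank1 row2 -> MISS (open row2); precharges=4
Acc 8: bank0 row2 -> MISS (open row2); precharges=5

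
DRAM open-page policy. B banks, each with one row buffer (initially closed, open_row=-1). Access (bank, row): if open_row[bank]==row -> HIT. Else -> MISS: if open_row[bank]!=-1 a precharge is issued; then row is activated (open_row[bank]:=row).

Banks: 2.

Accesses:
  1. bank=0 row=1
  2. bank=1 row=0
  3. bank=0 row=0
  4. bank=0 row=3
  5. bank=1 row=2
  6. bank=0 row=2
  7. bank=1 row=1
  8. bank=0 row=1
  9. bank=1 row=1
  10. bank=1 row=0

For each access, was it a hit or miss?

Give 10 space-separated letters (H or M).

Answer: M M M M M M M M H M

Derivation:
Acc 1: bank0 row1 -> MISS (open row1); precharges=0
Acc 2: bank1 row0 -> MISS (open row0); precharges=0
Acc 3: bank0 row0 -> MISS (open row0); precharges=1
Acc 4: bank0 row3 -> MISS (open row3); precharges=2
Acc 5: bank1 row2 -> MISS (open row2); precharges=3
Acc 6: bank0 row2 -> MISS (open row2); precharges=4
Acc 7: bank1 row1 -> MISS (open row1); precharges=5
Acc 8: bank0 row1 -> MISS (open row1); precharges=6
Acc 9: bank1 row1 -> HIT
Acc 10: bank1 row0 -> MISS (open row0); precharges=7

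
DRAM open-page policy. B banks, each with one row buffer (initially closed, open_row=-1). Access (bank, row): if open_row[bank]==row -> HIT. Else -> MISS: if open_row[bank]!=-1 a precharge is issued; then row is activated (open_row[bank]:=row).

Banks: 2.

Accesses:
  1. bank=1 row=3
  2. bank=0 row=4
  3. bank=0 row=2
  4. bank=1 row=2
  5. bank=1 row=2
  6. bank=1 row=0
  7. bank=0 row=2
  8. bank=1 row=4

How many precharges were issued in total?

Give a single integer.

Answer: 4

Derivation:
Acc 1: bank1 row3 -> MISS (open row3); precharges=0
Acc 2: bank0 row4 -> MISS (open row4); precharges=0
Acc 3: bank0 row2 -> MISS (open row2); precharges=1
Acc 4: bank1 row2 -> MISS (open row2); precharges=2
Acc 5: bank1 row2 -> HIT
Acc 6: bank1 row0 -> MISS (open row0); precharges=3
Acc 7: bank0 row2 -> HIT
Acc 8: bank1 row4 -> MISS (open row4); precharges=4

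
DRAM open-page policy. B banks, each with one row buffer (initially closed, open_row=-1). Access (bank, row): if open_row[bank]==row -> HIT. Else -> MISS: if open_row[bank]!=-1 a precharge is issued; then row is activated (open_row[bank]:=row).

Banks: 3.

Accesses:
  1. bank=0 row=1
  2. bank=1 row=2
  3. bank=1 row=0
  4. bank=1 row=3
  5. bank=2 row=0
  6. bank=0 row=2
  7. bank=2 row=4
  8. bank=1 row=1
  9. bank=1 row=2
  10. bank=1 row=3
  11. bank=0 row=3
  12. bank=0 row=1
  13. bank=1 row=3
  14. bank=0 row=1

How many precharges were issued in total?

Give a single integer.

Acc 1: bank0 row1 -> MISS (open row1); precharges=0
Acc 2: bank1 row2 -> MISS (open row2); precharges=0
Acc 3: bank1 row0 -> MISS (open row0); precharges=1
Acc 4: bank1 row3 -> MISS (open row3); precharges=2
Acc 5: bank2 row0 -> MISS (open row0); precharges=2
Acc 6: bank0 row2 -> MISS (open row2); precharges=3
Acc 7: bank2 row4 -> MISS (open row4); precharges=4
Acc 8: bank1 row1 -> MISS (open row1); precharges=5
Acc 9: bank1 row2 -> MISS (open row2); precharges=6
Acc 10: bank1 row3 -> MISS (open row3); precharges=7
Acc 11: bank0 row3 -> MISS (open row3); precharges=8
Acc 12: bank0 row1 -> MISS (open row1); precharges=9
Acc 13: bank1 row3 -> HIT
Acc 14: bank0 row1 -> HIT

Answer: 9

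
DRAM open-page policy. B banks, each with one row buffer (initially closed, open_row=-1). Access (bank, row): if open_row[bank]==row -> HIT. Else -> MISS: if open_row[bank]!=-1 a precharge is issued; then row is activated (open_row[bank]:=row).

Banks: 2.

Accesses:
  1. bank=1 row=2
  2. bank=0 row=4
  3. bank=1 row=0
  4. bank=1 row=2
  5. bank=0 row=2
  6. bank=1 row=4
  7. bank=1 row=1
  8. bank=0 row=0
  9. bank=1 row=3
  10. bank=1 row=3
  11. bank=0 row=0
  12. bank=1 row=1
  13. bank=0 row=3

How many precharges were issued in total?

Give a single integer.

Acc 1: bank1 row2 -> MISS (open row2); precharges=0
Acc 2: bank0 row4 -> MISS (open row4); precharges=0
Acc 3: bank1 row0 -> MISS (open row0); precharges=1
Acc 4: bank1 row2 -> MISS (open row2); precharges=2
Acc 5: bank0 row2 -> MISS (open row2); precharges=3
Acc 6: bank1 row4 -> MISS (open row4); precharges=4
Acc 7: bank1 row1 -> MISS (open row1); precharges=5
Acc 8: bank0 row0 -> MISS (open row0); precharges=6
Acc 9: bank1 row3 -> MISS (open row3); precharges=7
Acc 10: bank1 row3 -> HIT
Acc 11: bank0 row0 -> HIT
Acc 12: bank1 row1 -> MISS (open row1); precharges=8
Acc 13: bank0 row3 -> MISS (open row3); precharges=9

Answer: 9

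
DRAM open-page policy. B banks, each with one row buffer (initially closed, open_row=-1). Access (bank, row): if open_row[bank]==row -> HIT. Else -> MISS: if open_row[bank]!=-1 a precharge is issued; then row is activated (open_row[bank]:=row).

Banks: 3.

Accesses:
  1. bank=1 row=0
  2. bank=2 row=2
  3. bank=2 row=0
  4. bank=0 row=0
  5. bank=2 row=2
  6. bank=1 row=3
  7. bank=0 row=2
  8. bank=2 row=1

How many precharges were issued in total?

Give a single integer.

Answer: 5

Derivation:
Acc 1: bank1 row0 -> MISS (open row0); precharges=0
Acc 2: bank2 row2 -> MISS (open row2); precharges=0
Acc 3: bank2 row0 -> MISS (open row0); precharges=1
Acc 4: bank0 row0 -> MISS (open row0); precharges=1
Acc 5: bank2 row2 -> MISS (open row2); precharges=2
Acc 6: bank1 row3 -> MISS (open row3); precharges=3
Acc 7: bank0 row2 -> MISS (open row2); precharges=4
Acc 8: bank2 row1 -> MISS (open row1); precharges=5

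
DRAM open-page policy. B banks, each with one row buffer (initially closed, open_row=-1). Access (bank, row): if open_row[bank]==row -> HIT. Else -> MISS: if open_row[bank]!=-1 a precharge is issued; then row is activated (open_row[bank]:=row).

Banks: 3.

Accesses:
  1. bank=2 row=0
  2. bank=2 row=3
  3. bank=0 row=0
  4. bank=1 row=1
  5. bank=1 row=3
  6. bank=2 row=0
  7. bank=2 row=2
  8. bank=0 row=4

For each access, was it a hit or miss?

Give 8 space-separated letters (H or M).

Acc 1: bank2 row0 -> MISS (open row0); precharges=0
Acc 2: bank2 row3 -> MISS (open row3); precharges=1
Acc 3: bank0 row0 -> MISS (open row0); precharges=1
Acc 4: bank1 row1 -> MISS (open row1); precharges=1
Acc 5: bank1 row3 -> MISS (open row3); precharges=2
Acc 6: bank2 row0 -> MISS (open row0); precharges=3
Acc 7: bank2 row2 -> MISS (open row2); precharges=4
Acc 8: bank0 row4 -> MISS (open row4); precharges=5

Answer: M M M M M M M M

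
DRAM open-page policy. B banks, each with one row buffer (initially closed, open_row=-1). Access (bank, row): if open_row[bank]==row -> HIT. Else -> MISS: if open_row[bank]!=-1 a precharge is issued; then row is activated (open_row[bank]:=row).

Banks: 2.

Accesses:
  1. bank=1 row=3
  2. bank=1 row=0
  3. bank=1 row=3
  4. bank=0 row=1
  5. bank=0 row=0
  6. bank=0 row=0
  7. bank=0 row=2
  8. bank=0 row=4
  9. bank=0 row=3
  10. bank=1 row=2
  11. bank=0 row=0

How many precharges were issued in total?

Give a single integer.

Acc 1: bank1 row3 -> MISS (open row3); precharges=0
Acc 2: bank1 row0 -> MISS (open row0); precharges=1
Acc 3: bank1 row3 -> MISS (open row3); precharges=2
Acc 4: bank0 row1 -> MISS (open row1); precharges=2
Acc 5: bank0 row0 -> MISS (open row0); precharges=3
Acc 6: bank0 row0 -> HIT
Acc 7: bank0 row2 -> MISS (open row2); precharges=4
Acc 8: bank0 row4 -> MISS (open row4); precharges=5
Acc 9: bank0 row3 -> MISS (open row3); precharges=6
Acc 10: bank1 row2 -> MISS (open row2); precharges=7
Acc 11: bank0 row0 -> MISS (open row0); precharges=8

Answer: 8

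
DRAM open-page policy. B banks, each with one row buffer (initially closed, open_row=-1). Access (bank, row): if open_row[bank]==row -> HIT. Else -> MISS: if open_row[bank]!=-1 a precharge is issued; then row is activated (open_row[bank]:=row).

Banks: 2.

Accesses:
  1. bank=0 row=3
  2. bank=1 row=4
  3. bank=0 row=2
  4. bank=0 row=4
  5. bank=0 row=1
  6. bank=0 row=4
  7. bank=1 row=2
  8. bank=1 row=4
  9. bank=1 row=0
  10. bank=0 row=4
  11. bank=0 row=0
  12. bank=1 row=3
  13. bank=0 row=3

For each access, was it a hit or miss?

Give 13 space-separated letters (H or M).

Answer: M M M M M M M M M H M M M

Derivation:
Acc 1: bank0 row3 -> MISS (open row3); precharges=0
Acc 2: bank1 row4 -> MISS (open row4); precharges=0
Acc 3: bank0 row2 -> MISS (open row2); precharges=1
Acc 4: bank0 row4 -> MISS (open row4); precharges=2
Acc 5: bank0 row1 -> MISS (open row1); precharges=3
Acc 6: bank0 row4 -> MISS (open row4); precharges=4
Acc 7: bank1 row2 -> MISS (open row2); precharges=5
Acc 8: bank1 row4 -> MISS (open row4); precharges=6
Acc 9: bank1 row0 -> MISS (open row0); precharges=7
Acc 10: bank0 row4 -> HIT
Acc 11: bank0 row0 -> MISS (open row0); precharges=8
Acc 12: bank1 row3 -> MISS (open row3); precharges=9
Acc 13: bank0 row3 -> MISS (open row3); precharges=10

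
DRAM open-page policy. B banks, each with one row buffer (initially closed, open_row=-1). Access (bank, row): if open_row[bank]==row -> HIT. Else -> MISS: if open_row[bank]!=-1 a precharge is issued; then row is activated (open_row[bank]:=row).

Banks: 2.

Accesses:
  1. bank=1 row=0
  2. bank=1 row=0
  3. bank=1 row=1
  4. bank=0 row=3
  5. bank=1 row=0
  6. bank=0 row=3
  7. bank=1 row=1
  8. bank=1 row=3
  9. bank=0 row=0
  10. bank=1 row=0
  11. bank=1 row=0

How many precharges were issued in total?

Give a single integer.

Acc 1: bank1 row0 -> MISS (open row0); precharges=0
Acc 2: bank1 row0 -> HIT
Acc 3: bank1 row1 -> MISS (open row1); precharges=1
Acc 4: bank0 row3 -> MISS (open row3); precharges=1
Acc 5: bank1 row0 -> MISS (open row0); precharges=2
Acc 6: bank0 row3 -> HIT
Acc 7: bank1 row1 -> MISS (open row1); precharges=3
Acc 8: bank1 row3 -> MISS (open row3); precharges=4
Acc 9: bank0 row0 -> MISS (open row0); precharges=5
Acc 10: bank1 row0 -> MISS (open row0); precharges=6
Acc 11: bank1 row0 -> HIT

Answer: 6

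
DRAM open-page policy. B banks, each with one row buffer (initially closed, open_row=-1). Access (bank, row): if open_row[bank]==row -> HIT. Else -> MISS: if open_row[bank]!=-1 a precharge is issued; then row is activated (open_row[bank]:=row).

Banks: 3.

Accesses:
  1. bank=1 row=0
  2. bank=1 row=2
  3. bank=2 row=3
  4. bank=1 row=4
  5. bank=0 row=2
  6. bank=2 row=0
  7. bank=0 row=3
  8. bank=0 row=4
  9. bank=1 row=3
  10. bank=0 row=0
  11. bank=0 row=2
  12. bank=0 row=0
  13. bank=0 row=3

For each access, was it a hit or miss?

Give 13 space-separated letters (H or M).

Answer: M M M M M M M M M M M M M

Derivation:
Acc 1: bank1 row0 -> MISS (open row0); precharges=0
Acc 2: bank1 row2 -> MISS (open row2); precharges=1
Acc 3: bank2 row3 -> MISS (open row3); precharges=1
Acc 4: bank1 row4 -> MISS (open row4); precharges=2
Acc 5: bank0 row2 -> MISS (open row2); precharges=2
Acc 6: bank2 row0 -> MISS (open row0); precharges=3
Acc 7: bank0 row3 -> MISS (open row3); precharges=4
Acc 8: bank0 row4 -> MISS (open row4); precharges=5
Acc 9: bank1 row3 -> MISS (open row3); precharges=6
Acc 10: bank0 row0 -> MISS (open row0); precharges=7
Acc 11: bank0 row2 -> MISS (open row2); precharges=8
Acc 12: bank0 row0 -> MISS (open row0); precharges=9
Acc 13: bank0 row3 -> MISS (open row3); precharges=10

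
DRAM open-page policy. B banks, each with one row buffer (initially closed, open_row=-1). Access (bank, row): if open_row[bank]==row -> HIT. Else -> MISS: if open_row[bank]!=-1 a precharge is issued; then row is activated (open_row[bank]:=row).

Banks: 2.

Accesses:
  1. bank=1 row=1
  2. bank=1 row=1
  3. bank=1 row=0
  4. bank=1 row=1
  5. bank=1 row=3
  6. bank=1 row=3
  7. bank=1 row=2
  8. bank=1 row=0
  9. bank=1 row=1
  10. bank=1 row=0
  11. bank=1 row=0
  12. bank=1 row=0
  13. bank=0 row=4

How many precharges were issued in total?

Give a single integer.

Answer: 7

Derivation:
Acc 1: bank1 row1 -> MISS (open row1); precharges=0
Acc 2: bank1 row1 -> HIT
Acc 3: bank1 row0 -> MISS (open row0); precharges=1
Acc 4: bank1 row1 -> MISS (open row1); precharges=2
Acc 5: bank1 row3 -> MISS (open row3); precharges=3
Acc 6: bank1 row3 -> HIT
Acc 7: bank1 row2 -> MISS (open row2); precharges=4
Acc 8: bank1 row0 -> MISS (open row0); precharges=5
Acc 9: bank1 row1 -> MISS (open row1); precharges=6
Acc 10: bank1 row0 -> MISS (open row0); precharges=7
Acc 11: bank1 row0 -> HIT
Acc 12: bank1 row0 -> HIT
Acc 13: bank0 row4 -> MISS (open row4); precharges=7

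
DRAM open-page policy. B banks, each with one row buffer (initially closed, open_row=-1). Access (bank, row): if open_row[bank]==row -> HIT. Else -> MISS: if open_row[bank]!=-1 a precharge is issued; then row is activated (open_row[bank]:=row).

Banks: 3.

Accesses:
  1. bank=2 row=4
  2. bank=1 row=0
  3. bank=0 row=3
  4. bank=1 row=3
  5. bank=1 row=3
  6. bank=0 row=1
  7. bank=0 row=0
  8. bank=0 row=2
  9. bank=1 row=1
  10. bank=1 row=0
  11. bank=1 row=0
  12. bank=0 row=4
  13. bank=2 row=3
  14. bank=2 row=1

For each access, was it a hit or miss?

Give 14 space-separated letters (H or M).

Acc 1: bank2 row4 -> MISS (open row4); precharges=0
Acc 2: bank1 row0 -> MISS (open row0); precharges=0
Acc 3: bank0 row3 -> MISS (open row3); precharges=0
Acc 4: bank1 row3 -> MISS (open row3); precharges=1
Acc 5: bank1 row3 -> HIT
Acc 6: bank0 row1 -> MISS (open row1); precharges=2
Acc 7: bank0 row0 -> MISS (open row0); precharges=3
Acc 8: bank0 row2 -> MISS (open row2); precharges=4
Acc 9: bank1 row1 -> MISS (open row1); precharges=5
Acc 10: bank1 row0 -> MISS (open row0); precharges=6
Acc 11: bank1 row0 -> HIT
Acc 12: bank0 row4 -> MISS (open row4); precharges=7
Acc 13: bank2 row3 -> MISS (open row3); precharges=8
Acc 14: bank2 row1 -> MISS (open row1); precharges=9

Answer: M M M M H M M M M M H M M M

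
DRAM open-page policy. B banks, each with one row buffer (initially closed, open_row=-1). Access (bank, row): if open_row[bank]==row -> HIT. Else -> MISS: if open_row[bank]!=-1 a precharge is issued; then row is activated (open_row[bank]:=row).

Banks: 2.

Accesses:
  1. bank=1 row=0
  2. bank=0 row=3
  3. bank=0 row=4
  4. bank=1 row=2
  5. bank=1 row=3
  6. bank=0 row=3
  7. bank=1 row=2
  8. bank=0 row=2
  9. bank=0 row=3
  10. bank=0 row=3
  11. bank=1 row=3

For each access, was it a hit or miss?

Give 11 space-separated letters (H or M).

Answer: M M M M M M M M M H M

Derivation:
Acc 1: bank1 row0 -> MISS (open row0); precharges=0
Acc 2: bank0 row3 -> MISS (open row3); precharges=0
Acc 3: bank0 row4 -> MISS (open row4); precharges=1
Acc 4: bank1 row2 -> MISS (open row2); precharges=2
Acc 5: bank1 row3 -> MISS (open row3); precharges=3
Acc 6: bank0 row3 -> MISS (open row3); precharges=4
Acc 7: bank1 row2 -> MISS (open row2); precharges=5
Acc 8: bank0 row2 -> MISS (open row2); precharges=6
Acc 9: bank0 row3 -> MISS (open row3); precharges=7
Acc 10: bank0 row3 -> HIT
Acc 11: bank1 row3 -> MISS (open row3); precharges=8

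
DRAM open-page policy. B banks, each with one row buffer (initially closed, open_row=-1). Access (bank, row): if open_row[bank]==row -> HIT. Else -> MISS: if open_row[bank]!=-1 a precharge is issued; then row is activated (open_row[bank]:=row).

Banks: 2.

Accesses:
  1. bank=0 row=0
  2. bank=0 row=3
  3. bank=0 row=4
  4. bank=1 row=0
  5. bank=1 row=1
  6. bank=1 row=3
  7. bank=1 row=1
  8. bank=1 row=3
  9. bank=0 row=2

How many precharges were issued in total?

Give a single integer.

Answer: 7

Derivation:
Acc 1: bank0 row0 -> MISS (open row0); precharges=0
Acc 2: bank0 row3 -> MISS (open row3); precharges=1
Acc 3: bank0 row4 -> MISS (open row4); precharges=2
Acc 4: bank1 row0 -> MISS (open row0); precharges=2
Acc 5: bank1 row1 -> MISS (open row1); precharges=3
Acc 6: bank1 row3 -> MISS (open row3); precharges=4
Acc 7: bank1 row1 -> MISS (open row1); precharges=5
Acc 8: bank1 row3 -> MISS (open row3); precharges=6
Acc 9: bank0 row2 -> MISS (open row2); precharges=7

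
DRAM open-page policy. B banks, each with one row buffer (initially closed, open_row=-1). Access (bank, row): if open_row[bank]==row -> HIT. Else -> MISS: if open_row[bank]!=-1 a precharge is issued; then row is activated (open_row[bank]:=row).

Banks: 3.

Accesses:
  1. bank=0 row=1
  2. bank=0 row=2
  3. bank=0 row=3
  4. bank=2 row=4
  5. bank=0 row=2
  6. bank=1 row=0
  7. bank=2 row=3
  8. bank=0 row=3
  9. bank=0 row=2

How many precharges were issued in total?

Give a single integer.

Answer: 6

Derivation:
Acc 1: bank0 row1 -> MISS (open row1); precharges=0
Acc 2: bank0 row2 -> MISS (open row2); precharges=1
Acc 3: bank0 row3 -> MISS (open row3); precharges=2
Acc 4: bank2 row4 -> MISS (open row4); precharges=2
Acc 5: bank0 row2 -> MISS (open row2); precharges=3
Acc 6: bank1 row0 -> MISS (open row0); precharges=3
Acc 7: bank2 row3 -> MISS (open row3); precharges=4
Acc 8: bank0 row3 -> MISS (open row3); precharges=5
Acc 9: bank0 row2 -> MISS (open row2); precharges=6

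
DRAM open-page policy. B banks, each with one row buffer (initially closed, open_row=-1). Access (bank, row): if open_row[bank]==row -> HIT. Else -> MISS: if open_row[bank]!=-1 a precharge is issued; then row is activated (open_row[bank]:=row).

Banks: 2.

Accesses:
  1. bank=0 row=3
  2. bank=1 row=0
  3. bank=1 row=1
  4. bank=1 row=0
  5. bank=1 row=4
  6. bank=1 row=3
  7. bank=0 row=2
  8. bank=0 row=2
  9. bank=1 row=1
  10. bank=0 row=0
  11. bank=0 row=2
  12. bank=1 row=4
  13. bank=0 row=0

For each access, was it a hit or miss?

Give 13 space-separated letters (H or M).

Answer: M M M M M M M H M M M M M

Derivation:
Acc 1: bank0 row3 -> MISS (open row3); precharges=0
Acc 2: bank1 row0 -> MISS (open row0); precharges=0
Acc 3: bank1 row1 -> MISS (open row1); precharges=1
Acc 4: bank1 row0 -> MISS (open row0); precharges=2
Acc 5: bank1 row4 -> MISS (open row4); precharges=3
Acc 6: bank1 row3 -> MISS (open row3); precharges=4
Acc 7: bank0 row2 -> MISS (open row2); precharges=5
Acc 8: bank0 row2 -> HIT
Acc 9: bank1 row1 -> MISS (open row1); precharges=6
Acc 10: bank0 row0 -> MISS (open row0); precharges=7
Acc 11: bank0 row2 -> MISS (open row2); precharges=8
Acc 12: bank1 row4 -> MISS (open row4); precharges=9
Acc 13: bank0 row0 -> MISS (open row0); precharges=10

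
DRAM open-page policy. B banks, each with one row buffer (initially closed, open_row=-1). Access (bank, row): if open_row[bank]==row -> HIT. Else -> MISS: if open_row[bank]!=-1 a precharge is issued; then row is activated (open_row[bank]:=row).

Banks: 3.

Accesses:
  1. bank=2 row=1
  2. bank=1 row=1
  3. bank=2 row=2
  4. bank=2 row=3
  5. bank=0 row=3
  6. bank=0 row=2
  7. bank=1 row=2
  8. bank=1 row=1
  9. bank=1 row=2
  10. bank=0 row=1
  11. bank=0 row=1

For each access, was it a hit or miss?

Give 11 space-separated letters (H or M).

Answer: M M M M M M M M M M H

Derivation:
Acc 1: bank2 row1 -> MISS (open row1); precharges=0
Acc 2: bank1 row1 -> MISS (open row1); precharges=0
Acc 3: bank2 row2 -> MISS (open row2); precharges=1
Acc 4: bank2 row3 -> MISS (open row3); precharges=2
Acc 5: bank0 row3 -> MISS (open row3); precharges=2
Acc 6: bank0 row2 -> MISS (open row2); precharges=3
Acc 7: bank1 row2 -> MISS (open row2); precharges=4
Acc 8: bank1 row1 -> MISS (open row1); precharges=5
Acc 9: bank1 row2 -> MISS (open row2); precharges=6
Acc 10: bank0 row1 -> MISS (open row1); precharges=7
Acc 11: bank0 row1 -> HIT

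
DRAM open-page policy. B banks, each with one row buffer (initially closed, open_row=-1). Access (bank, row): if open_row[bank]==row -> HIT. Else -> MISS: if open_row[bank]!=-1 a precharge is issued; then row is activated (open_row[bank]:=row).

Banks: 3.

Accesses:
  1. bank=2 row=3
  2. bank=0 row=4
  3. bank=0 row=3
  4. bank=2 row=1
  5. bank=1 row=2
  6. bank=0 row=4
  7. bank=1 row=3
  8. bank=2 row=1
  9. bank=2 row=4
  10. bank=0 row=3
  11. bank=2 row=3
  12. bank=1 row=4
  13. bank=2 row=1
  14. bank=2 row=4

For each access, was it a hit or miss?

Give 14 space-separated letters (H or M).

Acc 1: bank2 row3 -> MISS (open row3); precharges=0
Acc 2: bank0 row4 -> MISS (open row4); precharges=0
Acc 3: bank0 row3 -> MISS (open row3); precharges=1
Acc 4: bank2 row1 -> MISS (open row1); precharges=2
Acc 5: bank1 row2 -> MISS (open row2); precharges=2
Acc 6: bank0 row4 -> MISS (open row4); precharges=3
Acc 7: bank1 row3 -> MISS (open row3); precharges=4
Acc 8: bank2 row1 -> HIT
Acc 9: bank2 row4 -> MISS (open row4); precharges=5
Acc 10: bank0 row3 -> MISS (open row3); precharges=6
Acc 11: bank2 row3 -> MISS (open row3); precharges=7
Acc 12: bank1 row4 -> MISS (open row4); precharges=8
Acc 13: bank2 row1 -> MISS (open row1); precharges=9
Acc 14: bank2 row4 -> MISS (open row4); precharges=10

Answer: M M M M M M M H M M M M M M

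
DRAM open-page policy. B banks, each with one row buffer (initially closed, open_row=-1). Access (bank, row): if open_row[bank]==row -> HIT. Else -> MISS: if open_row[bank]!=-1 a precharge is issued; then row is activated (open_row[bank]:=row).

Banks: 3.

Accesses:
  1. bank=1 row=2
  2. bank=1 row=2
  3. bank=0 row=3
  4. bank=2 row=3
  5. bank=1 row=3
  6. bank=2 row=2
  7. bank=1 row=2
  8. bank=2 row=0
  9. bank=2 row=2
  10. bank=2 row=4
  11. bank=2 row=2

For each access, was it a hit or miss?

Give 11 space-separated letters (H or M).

Acc 1: bank1 row2 -> MISS (open row2); precharges=0
Acc 2: bank1 row2 -> HIT
Acc 3: bank0 row3 -> MISS (open row3); precharges=0
Acc 4: bank2 row3 -> MISS (open row3); precharges=0
Acc 5: bank1 row3 -> MISS (open row3); precharges=1
Acc 6: bank2 row2 -> MISS (open row2); precharges=2
Acc 7: bank1 row2 -> MISS (open row2); precharges=3
Acc 8: bank2 row0 -> MISS (open row0); precharges=4
Acc 9: bank2 row2 -> MISS (open row2); precharges=5
Acc 10: bank2 row4 -> MISS (open row4); precharges=6
Acc 11: bank2 row2 -> MISS (open row2); precharges=7

Answer: M H M M M M M M M M M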